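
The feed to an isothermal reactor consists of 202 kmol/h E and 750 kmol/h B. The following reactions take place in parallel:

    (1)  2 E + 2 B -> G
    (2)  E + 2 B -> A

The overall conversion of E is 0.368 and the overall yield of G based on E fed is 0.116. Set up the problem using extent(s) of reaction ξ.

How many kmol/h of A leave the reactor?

27.5 kmol/h

Yield of G: 1ξ₁ / 202 = 0.116 → ξ₁ = 23.43 kmol/h.
Conversion of E: 2ξ₁ + 1ξ₂ = 0.368 × 202 = 74.34 → ξ₂ = 27.47 kmol/h.
Outlet amounts (n = n₀ + Σ ν·ξ):
  E: 202 − 2(23.43) − 1(27.47) = 127.7
  B: 750 − 2(23.43) − 2(27.47) = 648.2
  G: 0 + 1(23.43) = 23.43
  A: 0 + 1(27.47) = 27.47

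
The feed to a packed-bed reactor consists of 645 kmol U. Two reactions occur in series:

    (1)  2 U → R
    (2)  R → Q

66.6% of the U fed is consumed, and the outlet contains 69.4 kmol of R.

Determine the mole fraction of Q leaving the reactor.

0.338

Conversion of U: U consumed = 2ξ₁ = 0.666 × 645 → ξ₁ = 214.8 kmol.
R balance: n_R = 0 + 1ξ₁ − 1ξ₂ = 69.4 → ξ₂ = (1·214.8 − 69.4)/1 = 145.4 kmol.
Outlet amounts (n = n₀ + Σ ν·ξ):
  U: 645 − 2(214.8) = 215.4
  R: 0 + 1(214.8) − 1(145.4) = 69.4
  Q: 0 + 1(145.4) = 145.4
Total out = 430.2 kmol; y_Q = 145.4 / 430.2 = 0.3379.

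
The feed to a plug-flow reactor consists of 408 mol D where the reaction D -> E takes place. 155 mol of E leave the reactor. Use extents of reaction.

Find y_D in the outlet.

For E: n = n₀ + 1ξ → 155 = 0 + 1ξ, giving ξ = 155 mol.
Outlet amounts (n = n₀ + ν ξ):
  D: 408 − 1(155) = 253
  E: 0 + 1(155) = 155
Total out = 408 mol; y_D = 253 / 408 = 0.6201.

0.62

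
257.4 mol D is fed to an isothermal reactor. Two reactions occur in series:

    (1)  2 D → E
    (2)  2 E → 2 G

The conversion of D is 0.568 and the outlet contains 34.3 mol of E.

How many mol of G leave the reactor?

Conversion of D: D consumed = 2ξ₁ = 0.568 × 257.4 → ξ₁ = 73.1 mol.
E balance: n_E = 0 + 1ξ₁ − 2ξ₂ = 34.3 → ξ₂ = (1·73.1 − 34.3)/2 = 19.4 mol.
Outlet amounts (n = n₀ + Σ ν·ξ):
  D: 257.4 − 2(73.1) = 111.2
  E: 0 + 1(73.1) − 2(19.4) = 34.3
  G: 0 + 2(19.4) = 38.8

38.8 mol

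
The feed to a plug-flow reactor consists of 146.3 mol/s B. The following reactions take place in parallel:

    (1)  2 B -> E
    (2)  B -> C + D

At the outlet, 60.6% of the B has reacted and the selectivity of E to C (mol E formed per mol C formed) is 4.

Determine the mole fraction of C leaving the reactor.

0.0844

Conversion of B: B consumed = 0.606 × 146.3 = 88.66 mol/s = 2ξ₁ + 1ξ₂.
Selectivity: 1ξ₁ / (1ξ₂) = 4 → ξ₁ = 4 ξ₂.
Substitute: (2·4 + 1) ξ₂ = 88.66 → ξ₂ = 9.851 mol/s, ξ₁ = 39.4 mol/s.
Outlet amounts (n = n₀ + Σ ν·ξ):
  B: 146.3 − 2(39.4) − 1(9.851) = 57.64
  E: 0 + 1(39.4) = 39.4
  C: 0 + 1(9.851) = 9.851
  D: 0 + 1(9.851) = 9.851
Total out = 116.7 mol/s; y_C = 9.851 / 116.7 = 0.08438.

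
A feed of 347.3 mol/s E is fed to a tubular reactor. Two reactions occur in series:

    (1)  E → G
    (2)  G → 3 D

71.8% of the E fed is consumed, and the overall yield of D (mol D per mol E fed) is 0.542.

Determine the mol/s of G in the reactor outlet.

187 mol/s

Conversion of E: E consumed = 1ξ₁ = 0.718 × 347.3 → ξ₁ = 249.4 mol/s.
Yield of D: 3ξ₂ / 347.3 = 0.542 → ξ₂ = 62.75 mol/s.
Outlet amounts (n = n₀ + Σ ν·ξ):
  E: 347.3 − 1(249.4) = 97.94
  G: 0 + 1(249.4) − 1(62.75) = 186.6
  D: 0 + 3(62.75) = 188.2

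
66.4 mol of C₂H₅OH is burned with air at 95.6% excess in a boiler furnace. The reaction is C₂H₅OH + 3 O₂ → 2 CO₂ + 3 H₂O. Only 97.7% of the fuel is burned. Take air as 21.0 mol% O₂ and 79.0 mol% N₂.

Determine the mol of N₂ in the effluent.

1470 mol

Stoichiometric O₂ = 3 × 66.4 = 199.2 mol; O₂ fed = 199.2 × 1.956 = 389.6 mol.
N₂ fed = 389.6 × 79/21 = 1466 mol.
Fuel reacted = 0.977 × 66.4 → ξ = 64.87 mol.
Outlet (n = n₀ + ν ξ):
  C₂H₅OH: 66.4 − 1(64.87) = 1.527
  O₂: 389.6 − 3(64.87) = 195
  N₂: 1466 (inert)
  CO₂: 0 + 2(64.87) = 129.7
  H₂O: 0 + 3(64.87) = 194.6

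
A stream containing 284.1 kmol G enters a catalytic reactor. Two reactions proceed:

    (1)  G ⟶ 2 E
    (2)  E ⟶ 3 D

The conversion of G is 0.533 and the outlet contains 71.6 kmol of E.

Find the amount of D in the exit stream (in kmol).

694 kmol

Conversion of G: G consumed = 1ξ₁ = 0.533 × 284.1 → ξ₁ = 151.4 kmol.
E balance: n_E = 0 + 2ξ₁ − 1ξ₂ = 71.6 → ξ₂ = (2·151.4 − 71.6)/1 = 231.3 kmol.
Outlet amounts (n = n₀ + Σ ν·ξ):
  G: 284.1 − 1(151.4) = 132.7
  E: 0 + 2(151.4) − 1(231.3) = 71.6
  D: 0 + 3(231.3) = 693.8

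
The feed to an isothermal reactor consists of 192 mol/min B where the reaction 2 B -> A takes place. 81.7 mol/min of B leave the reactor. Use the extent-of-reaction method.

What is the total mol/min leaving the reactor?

137 mol/min

For B: n = n₀ − 2ξ → 81.7 = 192 − 2ξ, giving ξ = 55.15 mol/min.
Outlet amounts (n = n₀ + ν ξ):
  B: 192 − 2(55.15) = 81.7
  A: 0 + 1(55.15) = 55.15
Total out = 81.7 + 55.15 = 136.8 mol/min.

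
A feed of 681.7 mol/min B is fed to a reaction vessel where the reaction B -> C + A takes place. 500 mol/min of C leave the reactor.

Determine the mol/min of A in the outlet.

For C: n = n₀ + 1ξ → 500 = 0 + 1ξ, giving ξ = 500 mol/min.
Outlet amounts (n = n₀ + ν ξ):
  B: 681.7 − 1(500) = 181.7
  C: 0 + 1(500) = 500
  A: 0 + 1(500) = 500

500 mol/min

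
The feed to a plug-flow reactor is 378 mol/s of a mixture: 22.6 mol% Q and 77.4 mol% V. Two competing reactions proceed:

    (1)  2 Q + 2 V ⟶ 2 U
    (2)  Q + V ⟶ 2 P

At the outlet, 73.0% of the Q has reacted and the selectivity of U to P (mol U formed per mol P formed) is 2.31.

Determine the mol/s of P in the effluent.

Conversion of Q: Q consumed = 0.73 × 85.43 = 62.36 mol/s = 2ξ₁ + 1ξ₂.
Selectivity: 2ξ₁ / (2ξ₂) = 2.31 → ξ₁ = 2.31 ξ₂.
Substitute: (2·2.31 + 1) ξ₂ = 62.36 → ξ₂ = 11.1 mol/s, ξ₁ = 25.63 mol/s.
Outlet amounts (n = n₀ + Σ ν·ξ):
  Q: 85.43 − 2(25.63) − 1(11.1) = 23.07
  V: 292.6 − 2(25.63) − 1(11.1) = 230.2
  U: 0 + 2(25.63) = 51.27
  P: 0 + 2(11.1) = 22.19

22.2 mol/s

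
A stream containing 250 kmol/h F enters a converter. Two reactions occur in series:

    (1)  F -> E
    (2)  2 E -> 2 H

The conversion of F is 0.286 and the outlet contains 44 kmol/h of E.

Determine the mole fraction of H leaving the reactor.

Conversion of F: F consumed = 1ξ₁ = 0.286 × 250 → ξ₁ = 71.5 kmol/h.
E balance: n_E = 0 + 1ξ₁ − 2ξ₂ = 44 → ξ₂ = (1·71.5 − 44)/2 = 13.75 kmol/h.
Outlet amounts (n = n₀ + Σ ν·ξ):
  F: 250 − 1(71.5) = 178.5
  E: 0 + 1(71.5) − 2(13.75) = 44
  H: 0 + 2(13.75) = 27.5
Total out = 250 kmol/h; y_H = 27.5 / 250 = 0.11.

0.11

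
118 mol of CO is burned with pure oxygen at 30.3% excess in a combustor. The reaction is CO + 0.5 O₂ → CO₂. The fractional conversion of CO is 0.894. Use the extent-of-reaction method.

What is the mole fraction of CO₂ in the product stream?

0.742

Stoichiometric O₂ = 0.5 × 118 = 59 mol; O₂ fed = 59 × 1.303 = 76.88 mol.
Fuel reacted = 0.894 × 118 → ξ = 105.5 mol.
Outlet (n = n₀ + ν ξ):
  CO: 118 − 1(105.5) = 12.51
  O₂: 76.88 − 0.5(105.5) = 24.13
  CO₂: 0 + 1(105.5) = 105.5
Total out = 142.1 mol; y_CO₂ = 105.5 / 142.1 = 0.7422.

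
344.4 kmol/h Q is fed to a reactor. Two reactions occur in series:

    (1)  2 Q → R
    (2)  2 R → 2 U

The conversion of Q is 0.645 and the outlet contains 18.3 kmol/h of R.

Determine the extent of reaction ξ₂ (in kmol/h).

ξ₂ = 46.4 kmol/h

Conversion of Q: Q consumed = 2ξ₁ = 0.645 × 344.4 → ξ₁ = 111.1 kmol/h.
R balance: n_R = 0 + 1ξ₁ − 2ξ₂ = 18.3 → ξ₂ = (1·111.1 − 18.3)/2 = 46.38 kmol/h.
Outlet amounts (n = n₀ + Σ ν·ξ):
  Q: 344.4 − 2(111.1) = 122.3
  R: 0 + 1(111.1) − 2(46.38) = 18.3
  U: 0 + 2(46.38) = 92.77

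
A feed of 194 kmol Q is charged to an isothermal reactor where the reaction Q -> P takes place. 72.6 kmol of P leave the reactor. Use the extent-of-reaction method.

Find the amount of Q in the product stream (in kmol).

For P: n = n₀ + 1ξ → 72.6 = 0 + 1ξ, giving ξ = 72.6 kmol.
Outlet amounts (n = n₀ + ν ξ):
  Q: 194 − 1(72.6) = 121.4
  P: 0 + 1(72.6) = 72.6

121 kmol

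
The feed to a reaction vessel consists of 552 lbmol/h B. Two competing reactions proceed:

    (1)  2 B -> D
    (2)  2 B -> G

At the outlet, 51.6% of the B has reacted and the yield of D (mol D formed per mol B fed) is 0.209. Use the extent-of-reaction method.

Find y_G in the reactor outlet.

0.066

Yield of D: 1ξ₁ / 552 = 0.209 → ξ₁ = 115.4 lbmol/h.
Conversion of B: 2ξ₁ + 2ξ₂ = 0.516 × 552 = 284.8 → ξ₂ = 27.05 lbmol/h.
Outlet amounts (n = n₀ + Σ ν·ξ):
  B: 552 − 2(115.4) − 2(27.05) = 267.2
  D: 0 + 1(115.4) = 115.4
  G: 0 + 1(27.05) = 27.05
Total out = 409.6 lbmol/h; y_G = 27.05 / 409.6 = 0.06604.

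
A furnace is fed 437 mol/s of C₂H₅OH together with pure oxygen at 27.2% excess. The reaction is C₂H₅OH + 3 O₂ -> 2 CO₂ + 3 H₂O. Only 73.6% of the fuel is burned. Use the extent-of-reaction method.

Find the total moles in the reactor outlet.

Stoichiometric O₂ = 3 × 437 = 1311 mol/s; O₂ fed = 1311 × 1.272 = 1668 mol/s.
Fuel reacted = 0.736 × 437 → ξ = 321.6 mol/s.
Outlet (n = n₀ + ν ξ):
  C₂H₅OH: 437 − 1(321.6) = 115.4
  O₂: 1668 − 3(321.6) = 702.7
  CO₂: 0 + 2(321.6) = 643.3
  H₂O: 0 + 3(321.6) = 964.9
Total out = 115.4 + 702.7 + 643.3 + 964.9 = 2426 mol/s.

2430 mol/s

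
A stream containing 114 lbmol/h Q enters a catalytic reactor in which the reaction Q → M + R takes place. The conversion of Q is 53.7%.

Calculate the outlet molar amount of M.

Q reacted = 0.537 × 114 = 61.22 lbmol/h; ν_Q = −1, so ξ = 61.22/1 = 61.22 lbmol/h.
Outlet amounts (n = n₀ + ν ξ):
  Q: 114 − 1(61.22) = 52.78
  M: 0 + 1(61.22) = 61.22
  R: 0 + 1(61.22) = 61.22

61.2 lbmol/h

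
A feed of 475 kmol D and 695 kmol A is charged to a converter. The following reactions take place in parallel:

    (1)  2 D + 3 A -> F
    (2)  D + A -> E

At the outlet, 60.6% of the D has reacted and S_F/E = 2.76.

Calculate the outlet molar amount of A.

Conversion of D: D consumed = 0.606 × 475 = 287.8 kmol = 2ξ₁ + 1ξ₂.
Selectivity: 1ξ₁ / (1ξ₂) = 2.76 → ξ₁ = 2.76 ξ₂.
Substitute: (2·2.76 + 1) ξ₂ = 287.8 → ξ₂ = 44.15 kmol, ξ₁ = 121.9 kmol.
Outlet amounts (n = n₀ + Σ ν·ξ):
  D: 475 − 2(121.9) − 1(44.15) = 187.2
  A: 695 − 3(121.9) − 1(44.15) = 285.3
  F: 0 + 1(121.9) = 121.9
  E: 0 + 1(44.15) = 44.15

285 kmol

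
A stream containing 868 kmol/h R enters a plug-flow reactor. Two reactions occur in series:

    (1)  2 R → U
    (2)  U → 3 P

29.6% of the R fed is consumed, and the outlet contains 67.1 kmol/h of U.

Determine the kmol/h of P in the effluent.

Conversion of R: R consumed = 2ξ₁ = 0.296 × 868 → ξ₁ = 128.5 kmol/h.
U balance: n_U = 0 + 1ξ₁ − 1ξ₂ = 67.1 → ξ₂ = (1·128.5 − 67.1)/1 = 61.36 kmol/h.
Outlet amounts (n = n₀ + Σ ν·ξ):
  R: 868 − 2(128.5) = 611.1
  U: 0 + 1(128.5) − 1(61.36) = 67.1
  P: 0 + 3(61.36) = 184.1

184 kmol/h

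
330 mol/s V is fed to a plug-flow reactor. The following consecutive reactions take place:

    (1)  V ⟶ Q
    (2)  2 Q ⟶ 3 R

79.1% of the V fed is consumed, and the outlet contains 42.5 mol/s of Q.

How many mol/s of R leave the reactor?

328 mol/s

Conversion of V: V consumed = 1ξ₁ = 0.791 × 330 → ξ₁ = 261 mol/s.
Q balance: n_Q = 0 + 1ξ₁ − 2ξ₂ = 42.5 → ξ₂ = (1·261 − 42.5)/2 = 109.3 mol/s.
Outlet amounts (n = n₀ + Σ ν·ξ):
  V: 330 − 1(261) = 68.97
  Q: 0 + 1(261) − 2(109.3) = 42.5
  R: 0 + 3(109.3) = 327.8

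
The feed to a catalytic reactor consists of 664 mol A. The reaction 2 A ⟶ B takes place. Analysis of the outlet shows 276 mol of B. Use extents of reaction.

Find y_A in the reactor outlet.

0.289

For B: n = n₀ + 1ξ → 276 = 0 + 1ξ, giving ξ = 276 mol.
Outlet amounts (n = n₀ + ν ξ):
  A: 664 − 2(276) = 112
  B: 0 + 1(276) = 276
Total out = 388 mol; y_A = 112 / 388 = 0.2887.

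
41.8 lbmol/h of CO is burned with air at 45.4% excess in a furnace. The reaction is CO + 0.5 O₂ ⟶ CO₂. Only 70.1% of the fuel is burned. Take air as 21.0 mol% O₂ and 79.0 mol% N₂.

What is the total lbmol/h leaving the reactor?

Stoichiometric O₂ = 0.5 × 41.8 = 20.9 lbmol/h; O₂ fed = 20.9 × 1.454 = 30.39 lbmol/h.
N₂ fed = 30.39 × 79/21 = 114.3 lbmol/h.
Fuel reacted = 0.701 × 41.8 → ξ = 29.3 lbmol/h.
Outlet (n = n₀ + ν ξ):
  CO: 41.8 − 1(29.3) = 12.5
  O₂: 30.39 − 0.5(29.3) = 15.74
  N₂: 114.3 (inert)
  CO₂: 0 + 1(29.3) = 29.3
Total out = 12.5 + 15.74 + 114.3 + 29.3 = 171.9 lbmol/h.

172 lbmol/h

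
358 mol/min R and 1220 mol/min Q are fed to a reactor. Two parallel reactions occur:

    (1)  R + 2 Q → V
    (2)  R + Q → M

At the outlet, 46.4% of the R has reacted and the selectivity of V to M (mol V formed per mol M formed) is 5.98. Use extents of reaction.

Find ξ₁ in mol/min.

ξ₁ = 142 mol/min

Conversion of R: R consumed = 0.464 × 358 = 166.1 mol/min = 1ξ₁ + 1ξ₂.
Selectivity: 1ξ₁ / (1ξ₂) = 5.98 → ξ₁ = 5.98 ξ₂.
Substitute: (1·5.98 + 1) ξ₂ = 166.1 → ξ₂ = 23.8 mol/min, ξ₁ = 142.3 mol/min.
Outlet amounts (n = n₀ + Σ ν·ξ):
  R: 358 − 1(142.3) − 1(23.8) = 191.9
  Q: 1220 − 2(142.3) − 1(23.8) = 911.6
  V: 0 + 1(142.3) = 142.3
  M: 0 + 1(23.8) = 23.8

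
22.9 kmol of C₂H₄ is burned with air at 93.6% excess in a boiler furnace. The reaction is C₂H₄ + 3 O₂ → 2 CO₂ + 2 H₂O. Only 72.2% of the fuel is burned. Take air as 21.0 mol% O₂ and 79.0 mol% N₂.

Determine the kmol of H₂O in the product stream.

33.1 kmol

Stoichiometric O₂ = 3 × 22.9 = 68.7 kmol; O₂ fed = 68.7 × 1.936 = 133 kmol.
N₂ fed = 133 × 79/21 = 500.3 kmol.
Fuel reacted = 0.722 × 22.9 → ξ = 16.53 kmol.
Outlet (n = n₀ + ν ξ):
  C₂H₄: 22.9 − 1(16.53) = 6.366
  O₂: 133 − 3(16.53) = 83.4
  N₂: 500.3 (inert)
  CO₂: 0 + 2(16.53) = 33.07
  H₂O: 0 + 2(16.53) = 33.07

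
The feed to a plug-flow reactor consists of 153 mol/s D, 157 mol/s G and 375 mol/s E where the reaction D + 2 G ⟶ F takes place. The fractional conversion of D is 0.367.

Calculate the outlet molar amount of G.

44.7 mol/s

D reacted = 0.367 × 153 = 56.15 mol/s; ν_D = −1, so ξ = 56.15/1 = 56.15 mol/s.
Outlet amounts (n = n₀ + ν ξ):
  D: 153 − 1(56.15) = 96.85
  G: 157 − 2(56.15) = 44.7
  F: 0 + 1(56.15) = 56.15
  E: 375 (inert)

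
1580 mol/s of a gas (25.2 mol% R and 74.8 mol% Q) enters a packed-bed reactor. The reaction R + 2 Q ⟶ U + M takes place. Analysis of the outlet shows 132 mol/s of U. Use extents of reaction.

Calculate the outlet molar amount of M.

For U: n = n₀ + 1ξ → 132 = 0 + 1ξ, giving ξ = 132 mol/s.
Outlet amounts (n = n₀ + ν ξ):
  R: 398.2 − 1(132) = 266.2
  Q: 1182 − 2(132) = 917.8
  U: 0 + 1(132) = 132
  M: 0 + 1(132) = 132

132 mol/s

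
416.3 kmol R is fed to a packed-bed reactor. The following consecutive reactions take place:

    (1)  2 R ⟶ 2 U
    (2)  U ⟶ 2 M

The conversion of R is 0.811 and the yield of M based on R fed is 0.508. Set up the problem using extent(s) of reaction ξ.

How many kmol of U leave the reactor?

Conversion of R: R consumed = 2ξ₁ = 0.811 × 416.3 → ξ₁ = 168.8 kmol.
Yield of M: 2ξ₂ / 416.3 = 0.508 → ξ₂ = 105.7 kmol.
Outlet amounts (n = n₀ + Σ ν·ξ):
  R: 416.3 − 2(168.8) = 78.68
  U: 0 + 2(168.8) − 1(105.7) = 231.9
  M: 0 + 2(105.7) = 211.5

232 kmol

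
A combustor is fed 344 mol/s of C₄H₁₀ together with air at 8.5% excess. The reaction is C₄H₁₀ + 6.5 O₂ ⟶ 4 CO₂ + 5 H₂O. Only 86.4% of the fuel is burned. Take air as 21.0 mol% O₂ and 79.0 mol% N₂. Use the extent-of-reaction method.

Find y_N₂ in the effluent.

0.739

Stoichiometric O₂ = 6.5 × 344 = 2236 mol/s; O₂ fed = 2236 × 1.085 = 2426 mol/s.
N₂ fed = 2426 × 79/21 = 9127 mol/s.
Fuel reacted = 0.864 × 344 → ξ = 297.2 mol/s.
Outlet (n = n₀ + ν ξ):
  C₄H₁₀: 344 − 1(297.2) = 46.78
  O₂: 2426 − 6.5(297.2) = 494.2
  N₂: 9127 (inert)
  CO₂: 0 + 4(297.2) = 1189
  H₂O: 0 + 5(297.2) = 1486
Total out = 12340 mol/s; y_N₂ = 9127 / 12340 = 0.7394.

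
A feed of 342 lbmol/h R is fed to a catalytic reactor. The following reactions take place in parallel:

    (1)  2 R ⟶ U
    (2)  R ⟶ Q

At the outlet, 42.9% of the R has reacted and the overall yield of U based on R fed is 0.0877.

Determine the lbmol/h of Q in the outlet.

86.7 lbmol/h

Yield of U: 1ξ₁ / 342 = 0.0877 → ξ₁ = 29.99 lbmol/h.
Conversion of R: 2ξ₁ + 1ξ₂ = 0.429 × 342 = 146.7 → ξ₂ = 86.73 lbmol/h.
Outlet amounts (n = n₀ + Σ ν·ξ):
  R: 342 − 2(29.99) − 1(86.73) = 195.3
  U: 0 + 1(29.99) = 29.99
  Q: 0 + 1(86.73) = 86.73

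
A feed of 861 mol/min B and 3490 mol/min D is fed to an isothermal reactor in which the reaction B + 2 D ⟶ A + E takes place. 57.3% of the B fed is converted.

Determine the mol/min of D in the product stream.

2500 mol/min

B reacted = 0.573 × 861 = 493.4 mol/min; ν_B = −1, so ξ = 493.4/1 = 493.4 mol/min.
Outlet amounts (n = n₀ + ν ξ):
  B: 861 − 1(493.4) = 367.6
  D: 3490 − 2(493.4) = 2503
  A: 0 + 1(493.4) = 493.4
  E: 0 + 1(493.4) = 493.4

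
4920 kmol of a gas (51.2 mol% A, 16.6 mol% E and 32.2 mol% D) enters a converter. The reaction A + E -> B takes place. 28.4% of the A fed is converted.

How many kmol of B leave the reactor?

715 kmol

A reacted = 0.284 × 2519 = 715.4 kmol; ν_A = −1, so ξ = 715.4/1 = 715.4 kmol.
Outlet amounts (n = n₀ + ν ξ):
  A: 2519 − 1(715.4) = 1804
  E: 816.7 − 1(715.4) = 101.3
  B: 0 + 1(715.4) = 715.4
  D: 1584 (inert)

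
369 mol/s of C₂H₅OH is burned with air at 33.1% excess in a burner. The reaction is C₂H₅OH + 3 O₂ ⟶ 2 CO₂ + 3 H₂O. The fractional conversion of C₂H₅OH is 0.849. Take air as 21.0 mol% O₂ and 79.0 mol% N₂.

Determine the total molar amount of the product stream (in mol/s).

Stoichiometric O₂ = 3 × 369 = 1107 mol/s; O₂ fed = 1107 × 1.331 = 1473 mol/s.
N₂ fed = 1473 × 79/21 = 5543 mol/s.
Fuel reacted = 0.849 × 369 → ξ = 313.3 mol/s.
Outlet (n = n₀ + ν ξ):
  C₂H₅OH: 369 − 1(313.3) = 55.72
  O₂: 1473 − 3(313.3) = 533.6
  N₂: 5543 (inert)
  CO₂: 0 + 2(313.3) = 626.6
  H₂O: 0 + 3(313.3) = 939.8
Total out = 55.72 + 533.6 + 5543 + 626.6 + 939.8 = 7699 mol/s.

7700 mol/s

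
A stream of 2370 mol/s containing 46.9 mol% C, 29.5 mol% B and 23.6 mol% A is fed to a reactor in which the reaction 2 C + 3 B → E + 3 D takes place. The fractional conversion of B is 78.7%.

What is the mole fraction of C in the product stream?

B reacted = 0.787 × 699.1 = 550.2 mol/s; ν_B = −3, so ξ = 550.2/3 = 183.4 mol/s.
Outlet amounts (n = n₀ + ν ξ):
  C: 1112 − 2(183.4) = 744.7
  B: 699.1 − 3(183.4) = 148.9
  E: 0 + 1(183.4) = 183.4
  D: 0 + 3(183.4) = 550.2
  A: 559.3 (inert)
Total out = 2187 mol/s; y_C = 744.7 / 2187 = 0.3406.

0.341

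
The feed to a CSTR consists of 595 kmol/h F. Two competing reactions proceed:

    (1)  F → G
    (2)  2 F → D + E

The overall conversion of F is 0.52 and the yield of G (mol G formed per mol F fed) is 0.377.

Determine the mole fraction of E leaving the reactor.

Yield of G: 1ξ₁ / 595 = 0.377 → ξ₁ = 224.3 kmol/h.
Conversion of F: 1ξ₁ + 2ξ₂ = 0.52 × 595 = 309.4 → ξ₂ = 42.54 kmol/h.
Outlet amounts (n = n₀ + Σ ν·ξ):
  F: 595 − 1(224.3) − 2(42.54) = 285.6
  G: 0 + 1(224.3) = 224.3
  D: 0 + 1(42.54) = 42.54
  E: 0 + 1(42.54) = 42.54
Total out = 595 kmol/h; y_E = 42.54 / 595 = 0.0715.

0.0715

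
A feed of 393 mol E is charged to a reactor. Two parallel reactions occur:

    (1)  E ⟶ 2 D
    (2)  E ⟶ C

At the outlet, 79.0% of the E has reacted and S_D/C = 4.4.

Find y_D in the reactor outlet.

0.704

Conversion of E: E consumed = 0.79 × 393 = 310.5 mol = 1ξ₁ + 1ξ₂.
Selectivity: 2ξ₁ / (1ξ₂) = 4.4 → ξ₁ = 2.2 ξ₂.
Substitute: (1·2.2 + 1) ξ₂ = 310.5 → ξ₂ = 97.02 mol, ξ₁ = 213.4 mol.
Outlet amounts (n = n₀ + Σ ν·ξ):
  E: 393 − 1(213.4) − 1(97.02) = 82.53
  D: 0 + 2(213.4) = 426.9
  C: 0 + 1(97.02) = 97.02
Total out = 606.4 mol; y_D = 426.9 / 606.4 = 0.7039.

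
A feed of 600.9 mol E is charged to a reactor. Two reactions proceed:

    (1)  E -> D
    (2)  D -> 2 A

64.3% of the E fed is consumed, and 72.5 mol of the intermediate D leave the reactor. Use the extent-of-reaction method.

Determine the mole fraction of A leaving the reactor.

0.686

Conversion of E: E consumed = 1ξ₁ = 0.643 × 600.9 → ξ₁ = 386.4 mol.
D balance: n_D = 0 + 1ξ₁ − 1ξ₂ = 72.5 → ξ₂ = (1·386.4 − 72.5)/1 = 313.9 mol.
Outlet amounts (n = n₀ + Σ ν·ξ):
  E: 600.9 − 1(386.4) = 214.5
  D: 0 + 1(386.4) − 1(313.9) = 72.5
  A: 0 + 2(313.9) = 627.8
Total out = 914.8 mol; y_A = 627.8 / 914.8 = 0.6862.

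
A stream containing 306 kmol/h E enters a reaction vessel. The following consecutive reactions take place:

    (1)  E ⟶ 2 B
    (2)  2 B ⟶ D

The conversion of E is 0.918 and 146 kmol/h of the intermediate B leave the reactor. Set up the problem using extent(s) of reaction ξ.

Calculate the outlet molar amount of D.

208 kmol/h

Conversion of E: E consumed = 1ξ₁ = 0.918 × 306 → ξ₁ = 280.9 kmol/h.
B balance: n_B = 0 + 2ξ₁ − 2ξ₂ = 146 → ξ₂ = (2·280.9 − 146)/2 = 207.9 kmol/h.
Outlet amounts (n = n₀ + Σ ν·ξ):
  E: 306 − 1(280.9) = 25.09
  B: 0 + 2(280.9) − 2(207.9) = 146
  D: 0 + 1(207.9) = 207.9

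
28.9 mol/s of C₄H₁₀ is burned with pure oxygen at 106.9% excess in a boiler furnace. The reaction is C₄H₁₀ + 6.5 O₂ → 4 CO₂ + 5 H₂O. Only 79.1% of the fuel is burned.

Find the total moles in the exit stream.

452 mol/s

Stoichiometric O₂ = 6.5 × 28.9 = 187.8 mol/s; O₂ fed = 187.8 × 2.069 = 388.7 mol/s.
Fuel reacted = 0.791 × 28.9 → ξ = 22.86 mol/s.
Outlet (n = n₀ + ν ξ):
  C₄H₁₀: 28.9 − 1(22.86) = 6.04
  O₂: 388.7 − 6.5(22.86) = 240.1
  CO₂: 0 + 4(22.86) = 91.44
  H₂O: 0 + 5(22.86) = 114.3
Total out = 6.04 + 240.1 + 91.44 + 114.3 = 451.9 mol/s.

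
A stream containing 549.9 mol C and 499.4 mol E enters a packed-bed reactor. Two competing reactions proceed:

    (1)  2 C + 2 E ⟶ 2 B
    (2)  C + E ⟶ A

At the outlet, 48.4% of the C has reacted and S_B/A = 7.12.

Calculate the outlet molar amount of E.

233 mol

Conversion of C: C consumed = 0.484 × 549.9 = 266.2 mol = 2ξ₁ + 1ξ₂.
Selectivity: 2ξ₁ / (1ξ₂) = 7.12 → ξ₁ = 3.56 ξ₂.
Substitute: (2·3.56 + 1) ξ₂ = 266.2 → ξ₂ = 32.78 mol, ξ₁ = 116.7 mol.
Outlet amounts (n = n₀ + Σ ν·ξ):
  C: 549.9 − 2(116.7) − 1(32.78) = 283.7
  E: 499.4 − 2(116.7) − 1(32.78) = 233.2
  B: 0 + 2(116.7) = 233.4
  A: 0 + 1(32.78) = 32.78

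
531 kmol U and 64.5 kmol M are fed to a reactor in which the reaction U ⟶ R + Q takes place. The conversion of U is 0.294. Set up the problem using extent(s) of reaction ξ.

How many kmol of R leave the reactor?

U reacted = 0.294 × 531 = 156.1 kmol; ν_U = −1, so ξ = 156.1/1 = 156.1 kmol.
Outlet amounts (n = n₀ + ν ξ):
  U: 531 − 1(156.1) = 374.9
  R: 0 + 1(156.1) = 156.1
  Q: 0 + 1(156.1) = 156.1
  M: 64.5 (inert)

156 kmol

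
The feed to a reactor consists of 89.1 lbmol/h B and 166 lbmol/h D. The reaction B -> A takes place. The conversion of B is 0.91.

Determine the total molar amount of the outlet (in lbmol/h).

255 lbmol/h

B reacted = 0.91 × 89.1 = 81.08 lbmol/h; ν_B = −1, so ξ = 81.08/1 = 81.08 lbmol/h.
Outlet amounts (n = n₀ + ν ξ):
  B: 89.1 − 1(81.08) = 8.019
  A: 0 + 1(81.08) = 81.08
  D: 166 (inert)
Total out = 8.019 + 81.08 + 166 = 255.1 lbmol/h.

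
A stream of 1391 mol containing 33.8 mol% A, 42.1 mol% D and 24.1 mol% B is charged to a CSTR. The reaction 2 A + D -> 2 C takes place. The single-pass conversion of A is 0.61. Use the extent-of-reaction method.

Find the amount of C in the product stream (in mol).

A reacted = 0.61 × 470.2 = 286.8 mol; ν_A = −2, so ξ = 286.8/2 = 143.4 mol.
Outlet amounts (n = n₀ + ν ξ):
  A: 470.2 − 2(143.4) = 183.4
  D: 585.6 − 1(143.4) = 442.2
  C: 0 + 2(143.4) = 286.8
  B: 335.2 (inert)

287 mol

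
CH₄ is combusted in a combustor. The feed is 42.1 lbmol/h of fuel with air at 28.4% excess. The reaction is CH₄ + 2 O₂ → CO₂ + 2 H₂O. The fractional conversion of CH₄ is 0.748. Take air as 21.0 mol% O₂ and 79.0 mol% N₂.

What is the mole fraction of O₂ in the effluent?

0.081

Stoichiometric O₂ = 2 × 42.1 = 84.2 lbmol/h; O₂ fed = 84.2 × 1.284 = 108.1 lbmol/h.
N₂ fed = 108.1 × 79/21 = 406.7 lbmol/h.
Fuel reacted = 0.748 × 42.1 → ξ = 31.49 lbmol/h.
Outlet (n = n₀ + ν ξ):
  CH₄: 42.1 − 1(31.49) = 10.61
  O₂: 108.1 − 2(31.49) = 45.13
  N₂: 406.7 (inert)
  CO₂: 0 + 1(31.49) = 31.49
  H₂O: 0 + 2(31.49) = 62.98
Total out = 556.9 lbmol/h; y_O₂ = 45.13 / 556.9 = 0.08104.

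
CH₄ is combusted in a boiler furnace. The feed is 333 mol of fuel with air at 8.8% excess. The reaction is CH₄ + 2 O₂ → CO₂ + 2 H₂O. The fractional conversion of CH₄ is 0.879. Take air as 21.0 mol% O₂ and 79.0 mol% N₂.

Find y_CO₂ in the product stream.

Stoichiometric O₂ = 2 × 333 = 666 mol; O₂ fed = 666 × 1.088 = 724.6 mol.
N₂ fed = 724.6 × 79/21 = 2726 mol.
Fuel reacted = 0.879 × 333 → ξ = 292.7 mol.
Outlet (n = n₀ + ν ξ):
  CH₄: 333 − 1(292.7) = 40.29
  O₂: 724.6 − 2(292.7) = 139.2
  N₂: 2726 (inert)
  CO₂: 0 + 1(292.7) = 292.7
  H₂O: 0 + 2(292.7) = 585.4
Total out = 3784 mol; y_CO₂ = 292.7 / 3784 = 0.07736.

0.0774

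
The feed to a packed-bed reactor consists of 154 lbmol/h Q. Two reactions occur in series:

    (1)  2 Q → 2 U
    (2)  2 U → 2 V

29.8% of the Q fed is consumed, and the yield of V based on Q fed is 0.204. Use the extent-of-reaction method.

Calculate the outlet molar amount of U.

14.5 lbmol/h

Conversion of Q: Q consumed = 2ξ₁ = 0.298 × 154 → ξ₁ = 22.95 lbmol/h.
Yield of V: 2ξ₂ / 154 = 0.204 → ξ₂ = 15.71 lbmol/h.
Outlet amounts (n = n₀ + Σ ν·ξ):
  Q: 154 − 2(22.95) = 108.1
  U: 0 + 2(22.95) − 2(15.71) = 14.48
  V: 0 + 2(15.71) = 31.42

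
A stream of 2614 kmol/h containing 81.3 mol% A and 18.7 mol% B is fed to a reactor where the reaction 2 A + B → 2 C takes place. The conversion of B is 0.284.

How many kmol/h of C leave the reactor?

B reacted = 0.284 × 488.8 = 138.8 kmol/h; ν_B = −1, so ξ = 138.8/1 = 138.8 kmol/h.
Outlet amounts (n = n₀ + ν ξ):
  A: 2125 − 2(138.8) = 1848
  B: 488.8 − 1(138.8) = 350
  C: 0 + 2(138.8) = 277.6

278 kmol/h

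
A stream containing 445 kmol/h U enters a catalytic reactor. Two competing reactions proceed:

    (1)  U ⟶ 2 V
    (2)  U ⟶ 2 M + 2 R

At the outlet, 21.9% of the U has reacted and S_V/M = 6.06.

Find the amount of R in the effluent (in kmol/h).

Conversion of U: U consumed = 0.219 × 445 = 97.45 kmol/h = 1ξ₁ + 1ξ₂.
Selectivity: 2ξ₁ / (2ξ₂) = 6.06 → ξ₁ = 6.06 ξ₂.
Substitute: (1·6.06 + 1) ξ₂ = 97.45 → ξ₂ = 13.8 kmol/h, ξ₁ = 83.65 kmol/h.
Outlet amounts (n = n₀ + Σ ν·ξ):
  U: 445 − 1(83.65) − 1(13.8) = 347.5
  V: 0 + 2(83.65) = 167.3
  M: 0 + 2(13.8) = 27.61
  R: 0 + 2(13.8) = 27.61

27.6 kmol/h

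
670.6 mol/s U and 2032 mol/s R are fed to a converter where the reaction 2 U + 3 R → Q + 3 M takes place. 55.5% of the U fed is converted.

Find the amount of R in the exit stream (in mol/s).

1470 mol/s

U reacted = 0.555 × 670.6 = 372.2 mol/s; ν_U = −2, so ξ = 372.2/2 = 186.1 mol/s.
Outlet amounts (n = n₀ + ν ξ):
  U: 670.6 − 2(186.1) = 298.4
  R: 2032 − 3(186.1) = 1474
  Q: 0 + 1(186.1) = 186.1
  M: 0 + 3(186.1) = 558.3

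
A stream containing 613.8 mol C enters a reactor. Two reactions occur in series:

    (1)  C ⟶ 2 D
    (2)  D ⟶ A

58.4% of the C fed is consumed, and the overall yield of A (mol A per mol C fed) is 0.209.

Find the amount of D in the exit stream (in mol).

589 mol

Conversion of C: C consumed = 1ξ₁ = 0.584 × 613.8 → ξ₁ = 358.5 mol.
Yield of A: 1ξ₂ / 613.8 = 0.209 → ξ₂ = 128.3 mol.
Outlet amounts (n = n₀ + Σ ν·ξ):
  C: 613.8 − 1(358.5) = 255.3
  D: 0 + 2(358.5) − 1(128.3) = 588.6
  A: 0 + 1(128.3) = 128.3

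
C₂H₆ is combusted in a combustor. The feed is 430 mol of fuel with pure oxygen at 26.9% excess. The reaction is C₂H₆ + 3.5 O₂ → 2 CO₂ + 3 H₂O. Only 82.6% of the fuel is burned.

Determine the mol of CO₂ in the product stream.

Stoichiometric O₂ = 3.5 × 430 = 1505 mol; O₂ fed = 1505 × 1.269 = 1910 mol.
Fuel reacted = 0.826 × 430 → ξ = 355.2 mol.
Outlet (n = n₀ + ν ξ):
  C₂H₆: 430 − 1(355.2) = 74.82
  O₂: 1910 − 3.5(355.2) = 666.7
  CO₂: 0 + 2(355.2) = 710.4
  H₂O: 0 + 3(355.2) = 1066

710 mol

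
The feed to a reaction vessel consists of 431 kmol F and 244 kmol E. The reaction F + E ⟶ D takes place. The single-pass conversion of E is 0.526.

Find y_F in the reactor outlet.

0.554

E reacted = 0.526 × 244 = 128.3 kmol; ν_E = −1, so ξ = 128.3/1 = 128.3 kmol.
Outlet amounts (n = n₀ + ν ξ):
  F: 431 − 1(128.3) = 302.7
  E: 244 − 1(128.3) = 115.7
  D: 0 + 1(128.3) = 128.3
Total out = 546.7 kmol; y_F = 302.7 / 546.7 = 0.5536.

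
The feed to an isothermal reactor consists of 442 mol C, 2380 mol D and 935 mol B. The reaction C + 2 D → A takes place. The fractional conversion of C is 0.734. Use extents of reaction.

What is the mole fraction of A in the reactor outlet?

0.104

C reacted = 0.734 × 442 = 324.4 mol; ν_C = −1, so ξ = 324.4/1 = 324.4 mol.
Outlet amounts (n = n₀ + ν ξ):
  C: 442 − 1(324.4) = 117.6
  D: 2380 − 2(324.4) = 1731
  A: 0 + 1(324.4) = 324.4
  B: 935 (inert)
Total out = 3108 mol; y_A = 324.4 / 3108 = 0.1044.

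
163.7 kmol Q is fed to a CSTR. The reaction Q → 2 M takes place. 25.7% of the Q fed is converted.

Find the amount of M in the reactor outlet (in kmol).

Q reacted = 0.257 × 163.7 = 42.07 kmol; ν_Q = −1, so ξ = 42.07/1 = 42.07 kmol.
Outlet amounts (n = n₀ + ν ξ):
  Q: 163.7 − 1(42.07) = 121.6
  M: 0 + 2(42.07) = 84.14

84.1 kmol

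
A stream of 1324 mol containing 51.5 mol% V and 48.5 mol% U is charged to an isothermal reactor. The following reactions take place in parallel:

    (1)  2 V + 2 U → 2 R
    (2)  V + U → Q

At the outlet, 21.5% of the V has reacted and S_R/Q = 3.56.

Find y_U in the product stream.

0.421

Conversion of V: V consumed = 0.215 × 681.9 = 146.6 mol = 2ξ₁ + 1ξ₂.
Selectivity: 2ξ₁ / (1ξ₂) = 3.56 → ξ₁ = 1.78 ξ₂.
Substitute: (2·1.78 + 1) ξ₂ = 146.6 → ξ₂ = 32.15 mol, ξ₁ = 57.23 mol.
Outlet amounts (n = n₀ + Σ ν·ξ):
  V: 681.9 − 2(57.23) − 1(32.15) = 535.3
  U: 642.1 − 2(57.23) − 1(32.15) = 495.5
  R: 0 + 2(57.23) = 114.5
  Q: 0 + 1(32.15) = 32.15
Total out = 1177 mol; y_U = 495.5 / 1177 = 0.4209.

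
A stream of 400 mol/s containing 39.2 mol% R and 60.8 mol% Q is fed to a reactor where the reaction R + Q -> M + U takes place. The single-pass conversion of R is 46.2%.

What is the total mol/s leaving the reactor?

R reacted = 0.462 × 156.8 = 72.44 mol/s; ν_R = −1, so ξ = 72.44/1 = 72.44 mol/s.
Outlet amounts (n = n₀ + ν ξ):
  R: 156.8 − 1(72.44) = 84.36
  Q: 243.2 − 1(72.44) = 170.8
  M: 0 + 1(72.44) = 72.44
  U: 0 + 1(72.44) = 72.44
Total out = 84.36 + 170.8 + 72.44 + 72.44 = 400 mol/s.

400 mol/s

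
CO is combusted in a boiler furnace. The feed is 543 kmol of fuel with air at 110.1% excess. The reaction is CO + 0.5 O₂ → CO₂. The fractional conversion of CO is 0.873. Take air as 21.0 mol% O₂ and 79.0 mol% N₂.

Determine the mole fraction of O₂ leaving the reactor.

Stoichiometric O₂ = 0.5 × 543 = 271.5 kmol; O₂ fed = 271.5 × 2.101 = 570.4 kmol.
N₂ fed = 570.4 × 79/21 = 2146 kmol.
Fuel reacted = 0.873 × 543 → ξ = 474 kmol.
Outlet (n = n₀ + ν ξ):
  CO: 543 − 1(474) = 68.96
  O₂: 570.4 − 0.5(474) = 333.4
  N₂: 2146 (inert)
  CO₂: 0 + 1(474) = 474
Total out = 3022 kmol; y_O₂ = 333.4 / 3022 = 0.1103.

0.11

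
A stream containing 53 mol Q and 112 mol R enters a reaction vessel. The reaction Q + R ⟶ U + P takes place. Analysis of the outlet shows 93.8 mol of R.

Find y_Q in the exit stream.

For R: n = n₀ − 1ξ → 93.8 = 112 − 1ξ, giving ξ = 18.2 mol.
Outlet amounts (n = n₀ + ν ξ):
  Q: 53 − 1(18.2) = 34.8
  R: 112 − 1(18.2) = 93.8
  U: 0 + 1(18.2) = 18.2
  P: 0 + 1(18.2) = 18.2
Total out = 165 mol; y_Q = 34.8 / 165 = 0.2109.

0.211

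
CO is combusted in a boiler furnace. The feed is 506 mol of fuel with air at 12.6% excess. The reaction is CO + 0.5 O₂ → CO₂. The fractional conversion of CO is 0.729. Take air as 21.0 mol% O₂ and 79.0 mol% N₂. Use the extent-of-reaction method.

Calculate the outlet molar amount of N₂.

1070 mol

Stoichiometric O₂ = 0.5 × 506 = 253 mol; O₂ fed = 253 × 1.126 = 284.9 mol.
N₂ fed = 284.9 × 79/21 = 1072 mol.
Fuel reacted = 0.729 × 506 → ξ = 368.9 mol.
Outlet (n = n₀ + ν ξ):
  CO: 506 − 1(368.9) = 137.1
  O₂: 284.9 − 0.5(368.9) = 100.4
  N₂: 1072 (inert)
  CO₂: 0 + 1(368.9) = 368.9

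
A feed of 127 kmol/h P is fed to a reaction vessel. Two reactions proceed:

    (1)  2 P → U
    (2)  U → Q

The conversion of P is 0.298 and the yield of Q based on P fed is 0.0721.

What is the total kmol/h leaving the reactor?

Conversion of P: P consumed = 2ξ₁ = 0.298 × 127 → ξ₁ = 18.92 kmol/h.
Yield of Q: 1ξ₂ / 127 = 0.0721 → ξ₂ = 9.157 kmol/h.
Outlet amounts (n = n₀ + Σ ν·ξ):
  P: 127 − 2(18.92) = 89.15
  U: 0 + 1(18.92) − 1(9.157) = 9.766
  Q: 0 + 1(9.157) = 9.157
Total out = 89.15 + 9.766 + 9.157 = 108.1 kmol/h.

108 kmol/h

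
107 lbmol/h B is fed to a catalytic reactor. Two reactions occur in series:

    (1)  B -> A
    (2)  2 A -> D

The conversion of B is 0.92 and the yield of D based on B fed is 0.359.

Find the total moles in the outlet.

68.6 lbmol/h

Conversion of B: B consumed = 1ξ₁ = 0.92 × 107 → ξ₁ = 98.44 lbmol/h.
Yield of D: 1ξ₂ / 107 = 0.359 → ξ₂ = 38.41 lbmol/h.
Outlet amounts (n = n₀ + Σ ν·ξ):
  B: 107 − 1(98.44) = 8.56
  A: 0 + 1(98.44) − 2(38.41) = 21.61
  D: 0 + 1(38.41) = 38.41
Total out = 8.56 + 21.61 + 38.41 = 68.59 lbmol/h.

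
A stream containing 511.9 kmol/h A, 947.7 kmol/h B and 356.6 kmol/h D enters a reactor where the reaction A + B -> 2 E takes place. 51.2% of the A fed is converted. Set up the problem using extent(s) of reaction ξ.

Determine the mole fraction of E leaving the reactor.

0.289

A reacted = 0.512 × 511.9 = 262.1 kmol/h; ν_A = −1, so ξ = 262.1/1 = 262.1 kmol/h.
Outlet amounts (n = n₀ + ν ξ):
  A: 511.9 − 1(262.1) = 249.8
  B: 947.7 − 1(262.1) = 685.6
  E: 0 + 2(262.1) = 524.2
  D: 356.6 (inert)
Total out = 1816 kmol/h; y_E = 524.2 / 1816 = 0.2886.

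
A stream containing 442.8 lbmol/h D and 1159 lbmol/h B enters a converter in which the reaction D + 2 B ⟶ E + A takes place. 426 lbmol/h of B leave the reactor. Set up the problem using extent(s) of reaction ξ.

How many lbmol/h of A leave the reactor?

366 lbmol/h

For B: n = n₀ − 2ξ → 426 = 1159 − 2ξ, giving ξ = 366.5 lbmol/h.
Outlet amounts (n = n₀ + ν ξ):
  D: 442.8 − 1(366.5) = 76.3
  B: 1159 − 2(366.5) = 426
  E: 0 + 1(366.5) = 366.5
  A: 0 + 1(366.5) = 366.5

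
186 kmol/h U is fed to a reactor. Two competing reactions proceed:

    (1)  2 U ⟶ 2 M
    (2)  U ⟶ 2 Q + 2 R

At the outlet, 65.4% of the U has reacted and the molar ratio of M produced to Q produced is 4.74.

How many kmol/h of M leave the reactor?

110 kmol/h

Conversion of U: U consumed = 0.654 × 186 = 121.6 kmol/h = 2ξ₁ + 1ξ₂.
Selectivity: 2ξ₁ / (2ξ₂) = 4.74 → ξ₁ = 4.74 ξ₂.
Substitute: (2·4.74 + 1) ξ₂ = 121.6 → ξ₂ = 11.61 kmol/h, ξ₁ = 55.02 kmol/h.
Outlet amounts (n = n₀ + Σ ν·ξ):
  U: 186 − 2(55.02) − 1(11.61) = 64.36
  M: 0 + 2(55.02) = 110
  Q: 0 + 2(11.61) = 23.21
  R: 0 + 2(11.61) = 23.21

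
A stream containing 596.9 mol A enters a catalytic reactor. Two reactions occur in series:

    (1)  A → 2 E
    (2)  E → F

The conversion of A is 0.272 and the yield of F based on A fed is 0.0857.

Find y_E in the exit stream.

0.36

Conversion of A: A consumed = 1ξ₁ = 0.272 × 596.9 → ξ₁ = 162.4 mol.
Yield of F: 1ξ₂ / 596.9 = 0.0857 → ξ₂ = 51.15 mol.
Outlet amounts (n = n₀ + Σ ν·ξ):
  A: 596.9 − 1(162.4) = 434.5
  E: 0 + 2(162.4) − 1(51.15) = 273.6
  F: 0 + 1(51.15) = 51.15
Total out = 759.3 mol; y_E = 273.6 / 759.3 = 0.3603.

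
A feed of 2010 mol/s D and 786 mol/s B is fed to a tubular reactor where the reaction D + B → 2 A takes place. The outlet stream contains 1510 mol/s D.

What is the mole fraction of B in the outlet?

For D: n = n₀ − 1ξ → 1510 = 2010 − 1ξ, giving ξ = 500 mol/s.
Outlet amounts (n = n₀ + ν ξ):
  D: 2010 − 1(500) = 1510
  B: 786 − 1(500) = 286
  A: 0 + 2(500) = 1000
Total out = 2796 mol/s; y_B = 286 / 2796 = 0.1023.

0.102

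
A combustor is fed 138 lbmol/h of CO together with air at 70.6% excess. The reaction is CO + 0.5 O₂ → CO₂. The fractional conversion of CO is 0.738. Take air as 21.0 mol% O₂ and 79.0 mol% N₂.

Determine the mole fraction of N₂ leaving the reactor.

Stoichiometric O₂ = 0.5 × 138 = 69 lbmol/h; O₂ fed = 69 × 1.706 = 117.7 lbmol/h.
N₂ fed = 117.7 × 79/21 = 442.8 lbmol/h.
Fuel reacted = 0.738 × 138 → ξ = 101.8 lbmol/h.
Outlet (n = n₀ + ν ξ):
  CO: 138 − 1(101.8) = 36.16
  O₂: 117.7 − 0.5(101.8) = 66.79
  N₂: 442.8 (inert)
  CO₂: 0 + 1(101.8) = 101.8
Total out = 647.6 lbmol/h; y_N₂ = 442.8 / 647.6 = 0.6838.

0.684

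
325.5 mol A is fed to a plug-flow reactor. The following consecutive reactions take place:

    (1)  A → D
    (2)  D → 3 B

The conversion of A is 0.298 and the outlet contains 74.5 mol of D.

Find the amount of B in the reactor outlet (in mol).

Conversion of A: A consumed = 1ξ₁ = 0.298 × 325.5 → ξ₁ = 97 mol.
D balance: n_D = 0 + 1ξ₁ − 1ξ₂ = 74.5 → ξ₂ = (1·97 − 74.5)/1 = 22.5 mol.
Outlet amounts (n = n₀ + Σ ν·ξ):
  A: 325.5 − 1(97) = 228.5
  D: 0 + 1(97) − 1(22.5) = 74.5
  B: 0 + 3(22.5) = 67.5

67.5 mol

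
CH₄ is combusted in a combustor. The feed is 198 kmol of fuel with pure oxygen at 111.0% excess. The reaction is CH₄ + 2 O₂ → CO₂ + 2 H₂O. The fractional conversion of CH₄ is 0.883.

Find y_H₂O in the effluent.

0.338

Stoichiometric O₂ = 2 × 198 = 396 kmol; O₂ fed = 396 × 2.110 = 835.6 kmol.
Fuel reacted = 0.883 × 198 → ξ = 174.8 kmol.
Outlet (n = n₀ + ν ξ):
  CH₄: 198 − 1(174.8) = 23.17
  O₂: 835.6 − 2(174.8) = 485.9
  CO₂: 0 + 1(174.8) = 174.8
  H₂O: 0 + 2(174.8) = 349.7
Total out = 1034 kmol; y_H₂O = 349.7 / 1034 = 0.3383.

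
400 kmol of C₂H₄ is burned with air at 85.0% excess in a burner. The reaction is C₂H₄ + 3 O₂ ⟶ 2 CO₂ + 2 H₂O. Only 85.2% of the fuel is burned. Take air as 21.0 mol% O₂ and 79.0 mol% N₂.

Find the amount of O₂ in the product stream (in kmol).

Stoichiometric O₂ = 3 × 400 = 1200 kmol; O₂ fed = 1200 × 1.850 = 2220 kmol.
N₂ fed = 2220 × 79/21 = 8351 kmol.
Fuel reacted = 0.852 × 400 → ξ = 340.8 kmol.
Outlet (n = n₀ + ν ξ):
  C₂H₄: 400 − 1(340.8) = 59.2
  O₂: 2220 − 3(340.8) = 1198
  N₂: 8351 (inert)
  CO₂: 0 + 2(340.8) = 681.6
  H₂O: 0 + 2(340.8) = 681.6

1200 kmol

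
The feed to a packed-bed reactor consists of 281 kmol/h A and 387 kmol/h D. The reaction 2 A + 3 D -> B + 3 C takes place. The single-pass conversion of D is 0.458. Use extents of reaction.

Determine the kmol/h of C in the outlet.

D reacted = 0.458 × 387 = 177.2 kmol/h; ν_D = −3, so ξ = 177.2/3 = 59.08 kmol/h.
Outlet amounts (n = n₀ + ν ξ):
  A: 281 − 2(59.08) = 162.8
  D: 387 − 3(59.08) = 209.8
  B: 0 + 1(59.08) = 59.08
  C: 0 + 3(59.08) = 177.2

177 kmol/h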